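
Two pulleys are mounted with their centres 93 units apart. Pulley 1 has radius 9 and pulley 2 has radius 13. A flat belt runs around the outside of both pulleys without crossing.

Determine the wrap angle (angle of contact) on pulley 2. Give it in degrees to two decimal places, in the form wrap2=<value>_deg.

wrap2=184.93_deg

open belt: β = asin((r2−r1)/C) = asin(4/93) = 2.4651°
wrap1 = π − 2β = 175.0698°
wrap2 = π + 2β = 184.9302°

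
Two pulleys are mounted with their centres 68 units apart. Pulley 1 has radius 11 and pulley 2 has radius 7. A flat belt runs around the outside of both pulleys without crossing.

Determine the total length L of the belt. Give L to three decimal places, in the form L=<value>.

open belt: β = asin((r2−r1)/C) = asin(-4/68) = -3.3723°
wrap1 = π − 2β = 186.7446°
wrap2 = π + 2β = 173.2554°
tangent length = C·cosβ = 67.8823
L = r1·wrap1 + r2·wrap2 + 2·C·cosβ = 11·3.2593 + 7·3.0239 + 2·67.8823 = 192.7840

L=192.784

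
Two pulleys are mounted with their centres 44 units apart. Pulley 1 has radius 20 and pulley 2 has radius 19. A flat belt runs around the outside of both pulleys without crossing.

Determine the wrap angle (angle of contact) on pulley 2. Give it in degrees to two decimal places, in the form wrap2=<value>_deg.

wrap2=177.40_deg

open belt: β = asin((r2−r1)/C) = asin(-1/44) = -1.3023°
wrap1 = π − 2β = 182.6046°
wrap2 = π + 2β = 177.3954°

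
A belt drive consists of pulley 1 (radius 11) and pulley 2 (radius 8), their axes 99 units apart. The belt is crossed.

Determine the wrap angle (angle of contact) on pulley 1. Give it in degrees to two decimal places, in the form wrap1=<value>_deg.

crossed belt: β = asin((r1+r2)/C) = asin(19/99) = 11.0648°
wrap1 = wrap2 = π + 2β = 202.1296°

wrap1=202.13_deg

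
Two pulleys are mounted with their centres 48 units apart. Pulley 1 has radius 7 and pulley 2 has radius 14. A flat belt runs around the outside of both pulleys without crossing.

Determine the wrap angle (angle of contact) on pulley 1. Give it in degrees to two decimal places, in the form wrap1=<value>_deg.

open belt: β = asin((r2−r1)/C) = asin(7/48) = 8.3855°
wrap1 = π − 2β = 163.2289°
wrap2 = π + 2β = 196.7711°

wrap1=163.23_deg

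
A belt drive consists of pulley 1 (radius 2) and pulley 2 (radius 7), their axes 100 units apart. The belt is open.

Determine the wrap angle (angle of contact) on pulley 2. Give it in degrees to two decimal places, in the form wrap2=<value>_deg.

wrap2=185.73_deg

open belt: β = asin((r2−r1)/C) = asin(5/100) = 2.8660°
wrap1 = π − 2β = 174.2680°
wrap2 = π + 2β = 185.7320°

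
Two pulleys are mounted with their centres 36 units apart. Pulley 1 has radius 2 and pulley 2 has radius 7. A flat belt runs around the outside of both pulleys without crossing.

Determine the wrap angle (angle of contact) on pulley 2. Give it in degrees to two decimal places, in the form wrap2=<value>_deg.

wrap2=195.97_deg

open belt: β = asin((r2−r1)/C) = asin(5/36) = 7.9836°
wrap1 = π − 2β = 164.0329°
wrap2 = π + 2β = 195.9671°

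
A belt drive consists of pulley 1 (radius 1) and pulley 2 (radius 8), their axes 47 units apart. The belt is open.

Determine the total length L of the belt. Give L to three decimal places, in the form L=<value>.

open belt: β = asin((r2−r1)/C) = asin(7/47) = 8.5653°
wrap1 = π − 2β = 162.8694°
wrap2 = π + 2β = 197.1306°
tangent length = C·cosβ = 46.4758
L = r1·wrap1 + r2·wrap2 + 2·C·cosβ = 1·2.8426 + 8·3.4406 + 2·46.4758 = 123.3188

L=123.319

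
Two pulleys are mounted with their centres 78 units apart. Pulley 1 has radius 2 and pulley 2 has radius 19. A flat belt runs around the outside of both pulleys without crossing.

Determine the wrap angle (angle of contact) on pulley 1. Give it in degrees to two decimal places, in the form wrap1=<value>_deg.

open belt: β = asin((r2−r1)/C) = asin(17/78) = 12.5886°
wrap1 = π − 2β = 154.8228°
wrap2 = π + 2β = 205.1772°

wrap1=154.82_deg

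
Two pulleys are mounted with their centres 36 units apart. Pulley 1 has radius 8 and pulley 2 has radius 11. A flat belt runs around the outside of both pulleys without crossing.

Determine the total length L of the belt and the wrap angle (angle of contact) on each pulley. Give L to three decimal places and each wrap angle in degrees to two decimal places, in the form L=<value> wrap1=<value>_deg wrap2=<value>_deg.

L=131.940 wrap1=170.44_deg wrap2=189.56_deg

open belt: β = asin((r2−r1)/C) = asin(3/36) = 4.7802°
wrap1 = π − 2β = 170.4396°
wrap2 = π + 2β = 189.5604°
tangent length = C·cosβ = 35.8748
L = r1·wrap1 + r2·wrap2 + 2·C·cosβ = 8·2.9747 + 11·3.3085 + 2·35.8748 = 131.9404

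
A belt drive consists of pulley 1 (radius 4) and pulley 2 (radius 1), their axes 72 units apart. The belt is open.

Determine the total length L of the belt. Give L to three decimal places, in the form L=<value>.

open belt: β = asin((r2−r1)/C) = asin(-3/72) = -2.3880°
wrap1 = π − 2β = 184.7760°
wrap2 = π + 2β = 175.2240°
tangent length = C·cosβ = 71.9375
L = r1·wrap1 + r2·wrap2 + 2·C·cosβ = 4·3.2250 + 1·3.0582 + 2·71.9375 = 159.8330

L=159.833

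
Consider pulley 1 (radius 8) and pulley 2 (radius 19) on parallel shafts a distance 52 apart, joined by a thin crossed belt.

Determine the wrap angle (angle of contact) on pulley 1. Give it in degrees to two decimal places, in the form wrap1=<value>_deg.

crossed belt: β = asin((r1+r2)/C) = asin(27/52) = 31.2807°
wrap1 = wrap2 = π + 2β = 242.5613°

wrap1=242.56_deg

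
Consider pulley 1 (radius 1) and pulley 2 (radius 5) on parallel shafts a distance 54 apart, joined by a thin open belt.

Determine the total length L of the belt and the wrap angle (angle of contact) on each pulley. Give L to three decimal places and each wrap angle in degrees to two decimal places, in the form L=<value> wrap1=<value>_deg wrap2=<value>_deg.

open belt: β = asin((r2−r1)/C) = asin(4/54) = 4.2480°
wrap1 = π − 2β = 171.5040°
wrap2 = π + 2β = 188.4960°
tangent length = C·cosβ = 53.8516
L = r1·wrap1 + r2·wrap2 + 2·C·cosβ = 1·2.9933 + 5·3.2899 + 2·53.8516 = 127.1460

L=127.146 wrap1=171.50_deg wrap2=188.50_deg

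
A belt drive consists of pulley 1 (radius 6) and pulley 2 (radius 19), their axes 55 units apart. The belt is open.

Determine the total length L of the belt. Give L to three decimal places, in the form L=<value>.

open belt: β = asin((r2−r1)/C) = asin(13/55) = 13.6720°
wrap1 = π − 2β = 152.6560°
wrap2 = π + 2β = 207.3440°
tangent length = C·cosβ = 53.4416
L = r1·wrap1 + r2·wrap2 + 2·C·cosβ = 6·2.6643 + 19·3.6188 + 2·53.4416 = 191.6271

L=191.627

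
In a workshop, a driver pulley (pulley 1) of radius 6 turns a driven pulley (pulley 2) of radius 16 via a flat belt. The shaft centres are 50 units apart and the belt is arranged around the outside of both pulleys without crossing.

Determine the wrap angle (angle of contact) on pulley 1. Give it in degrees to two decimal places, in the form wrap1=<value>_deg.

open belt: β = asin((r2−r1)/C) = asin(10/50) = 11.5370°
wrap1 = π − 2β = 156.9261°
wrap2 = π + 2β = 203.0739°

wrap1=156.93_deg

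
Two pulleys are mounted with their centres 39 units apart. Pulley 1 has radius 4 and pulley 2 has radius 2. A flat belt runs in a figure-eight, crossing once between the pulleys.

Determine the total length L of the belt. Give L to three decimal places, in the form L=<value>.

L=97.774

crossed belt: β = asin((r1+r2)/C) = asin(6/39) = 8.8499°
wrap1 = wrap2 = π + 2β = 197.6998°
tangent length = C·cosβ = 38.5357
L = (r1+r2)·wrap + 2·C·cosβ = 6·3.4505 + 2·38.5357 = 97.7745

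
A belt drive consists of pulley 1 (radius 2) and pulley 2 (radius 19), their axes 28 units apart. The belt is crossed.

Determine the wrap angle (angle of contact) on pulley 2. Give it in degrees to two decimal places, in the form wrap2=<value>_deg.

crossed belt: β = asin((r1+r2)/C) = asin(21/28) = 48.5904°
wrap1 = wrap2 = π + 2β = 277.1808°

wrap2=277.18_deg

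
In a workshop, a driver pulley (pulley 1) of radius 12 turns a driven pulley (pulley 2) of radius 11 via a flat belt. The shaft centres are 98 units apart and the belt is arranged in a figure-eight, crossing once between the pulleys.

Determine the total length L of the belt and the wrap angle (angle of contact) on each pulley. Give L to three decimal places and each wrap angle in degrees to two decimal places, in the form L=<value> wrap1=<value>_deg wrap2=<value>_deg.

crossed belt: β = asin((r1+r2)/C) = asin(23/98) = 13.5736°
wrap1 = wrap2 = π + 2β = 207.1472°
tangent length = C·cosβ = 95.2628
L = (r1+r2)·wrap + 2·C·cosβ = 23·3.6154 + 2·95.2628 = 273.6798

L=273.680 wrap1=207.15_deg wrap2=207.15_deg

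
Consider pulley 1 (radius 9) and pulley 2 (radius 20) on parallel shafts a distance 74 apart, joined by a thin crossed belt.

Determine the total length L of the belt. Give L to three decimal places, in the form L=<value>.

crossed belt: β = asin((r1+r2)/C) = asin(29/74) = 23.0723°
wrap1 = wrap2 = π + 2β = 226.1445°
tangent length = C·cosβ = 68.0808
L = (r1+r2)·wrap + 2·C·cosβ = 29·3.9470 + 2·68.0808 = 250.6237

L=250.624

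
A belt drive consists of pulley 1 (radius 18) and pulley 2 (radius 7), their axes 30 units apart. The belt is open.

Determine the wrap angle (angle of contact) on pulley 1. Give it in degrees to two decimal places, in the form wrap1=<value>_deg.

wrap1=223.02_deg

open belt: β = asin((r2−r1)/C) = asin(-11/30) = -21.5102°
wrap1 = π − 2β = 223.0204°
wrap2 = π + 2β = 136.9796°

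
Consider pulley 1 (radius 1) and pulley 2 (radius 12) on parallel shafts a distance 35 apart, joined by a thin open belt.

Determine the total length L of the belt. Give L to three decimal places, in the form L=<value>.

L=114.327

open belt: β = asin((r2−r1)/C) = asin(11/35) = 18.3177°
wrap1 = π − 2β = 143.3646°
wrap2 = π + 2β = 216.6354°
tangent length = C·cosβ = 33.2265
L = r1·wrap1 + r2·wrap2 + 2·C·cosβ = 1·2.5022 + 12·3.7810 + 2·33.2265 = 114.3272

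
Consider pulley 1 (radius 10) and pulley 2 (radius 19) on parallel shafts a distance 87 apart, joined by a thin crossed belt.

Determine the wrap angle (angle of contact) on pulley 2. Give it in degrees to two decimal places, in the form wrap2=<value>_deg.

crossed belt: β = asin((r1+r2)/C) = asin(29/87) = 19.4712°
wrap1 = wrap2 = π + 2β = 218.9424°

wrap2=218.94_deg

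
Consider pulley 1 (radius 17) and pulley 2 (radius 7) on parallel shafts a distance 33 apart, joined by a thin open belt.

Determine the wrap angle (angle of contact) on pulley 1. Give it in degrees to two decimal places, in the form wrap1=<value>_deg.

open belt: β = asin((r2−r1)/C) = asin(-10/33) = -17.6397°
wrap1 = π − 2β = 215.2794°
wrap2 = π + 2β = 144.7206°

wrap1=215.28_deg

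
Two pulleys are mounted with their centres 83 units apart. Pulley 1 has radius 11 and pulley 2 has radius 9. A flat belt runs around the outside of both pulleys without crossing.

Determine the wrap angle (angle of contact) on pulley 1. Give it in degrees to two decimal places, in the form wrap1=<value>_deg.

wrap1=182.76_deg

open belt: β = asin((r2−r1)/C) = asin(-2/83) = -1.3808°
wrap1 = π − 2β = 182.7615°
wrap2 = π + 2β = 177.2385°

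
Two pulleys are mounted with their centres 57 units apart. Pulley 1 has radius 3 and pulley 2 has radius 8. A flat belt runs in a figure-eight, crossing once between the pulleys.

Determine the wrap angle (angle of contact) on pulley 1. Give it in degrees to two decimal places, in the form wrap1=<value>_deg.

wrap1=202.25_deg

crossed belt: β = asin((r1+r2)/C) = asin(11/57) = 11.1269°
wrap1 = wrap2 = π + 2β = 202.2538°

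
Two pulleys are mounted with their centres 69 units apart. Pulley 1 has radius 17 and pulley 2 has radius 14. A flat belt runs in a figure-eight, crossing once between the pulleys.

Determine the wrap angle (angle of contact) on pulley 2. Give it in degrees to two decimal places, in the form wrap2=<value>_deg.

wrap2=233.39_deg

crossed belt: β = asin((r1+r2)/C) = asin(31/69) = 26.6972°
wrap1 = wrap2 = π + 2β = 233.3944°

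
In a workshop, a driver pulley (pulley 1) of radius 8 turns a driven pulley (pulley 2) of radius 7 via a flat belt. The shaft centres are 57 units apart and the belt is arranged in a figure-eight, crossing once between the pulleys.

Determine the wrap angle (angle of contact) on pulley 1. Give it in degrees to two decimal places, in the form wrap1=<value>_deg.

crossed belt: β = asin((r1+r2)/C) = asin(15/57) = 15.2575°
wrap1 = wrap2 = π + 2β = 210.5150°

wrap1=210.52_deg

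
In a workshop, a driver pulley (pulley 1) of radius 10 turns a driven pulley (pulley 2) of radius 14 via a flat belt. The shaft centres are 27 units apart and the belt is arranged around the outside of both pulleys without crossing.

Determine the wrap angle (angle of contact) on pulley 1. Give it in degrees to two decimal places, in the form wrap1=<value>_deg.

wrap1=162.96_deg

open belt: β = asin((r2−r1)/C) = asin(4/27) = 8.5196°
wrap1 = π − 2β = 162.9608°
wrap2 = π + 2β = 197.0392°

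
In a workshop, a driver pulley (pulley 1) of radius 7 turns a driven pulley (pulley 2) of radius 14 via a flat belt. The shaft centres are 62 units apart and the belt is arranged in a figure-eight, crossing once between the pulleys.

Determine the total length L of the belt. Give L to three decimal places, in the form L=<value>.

crossed belt: β = asin((r1+r2)/C) = asin(21/62) = 19.7983°
wrap1 = wrap2 = π + 2β = 219.5966°
tangent length = C·cosβ = 58.3352
L = (r1+r2)·wrap + 2·C·cosβ = 21·3.8327 + 2·58.3352 = 197.1568

L=197.157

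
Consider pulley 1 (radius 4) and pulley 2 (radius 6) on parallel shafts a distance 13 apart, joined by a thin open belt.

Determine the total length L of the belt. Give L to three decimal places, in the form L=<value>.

L=57.724

open belt: β = asin((r2−r1)/C) = asin(2/13) = 8.8499°
wrap1 = π − 2β = 162.3002°
wrap2 = π + 2β = 197.6998°
tangent length = C·cosβ = 12.8452
L = r1·wrap1 + r2·wrap2 + 2·C·cosβ = 4·2.8327 + 6·3.4505 + 2·12.8452 = 57.7242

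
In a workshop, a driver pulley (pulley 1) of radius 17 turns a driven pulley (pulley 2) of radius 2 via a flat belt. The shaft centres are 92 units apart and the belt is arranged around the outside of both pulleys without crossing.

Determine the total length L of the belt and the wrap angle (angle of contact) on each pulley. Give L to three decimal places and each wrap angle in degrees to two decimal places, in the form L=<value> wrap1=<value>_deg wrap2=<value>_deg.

open belt: β = asin((r2−r1)/C) = asin(-15/92) = -9.3836°
wrap1 = π − 2β = 198.7672°
wrap2 = π + 2β = 161.2328°
tangent length = C·cosβ = 90.7689
L = r1·wrap1 + r2·wrap2 + 2·C·cosβ = 17·3.4691 + 2·2.8140 + 2·90.7689 = 246.1414

L=246.141 wrap1=198.77_deg wrap2=161.23_deg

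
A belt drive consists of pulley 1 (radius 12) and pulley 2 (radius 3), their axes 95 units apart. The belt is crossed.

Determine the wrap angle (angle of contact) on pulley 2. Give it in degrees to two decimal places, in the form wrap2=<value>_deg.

crossed belt: β = asin((r1+r2)/C) = asin(15/95) = 9.0847°
wrap1 = wrap2 = π + 2β = 198.1694°

wrap2=198.17_deg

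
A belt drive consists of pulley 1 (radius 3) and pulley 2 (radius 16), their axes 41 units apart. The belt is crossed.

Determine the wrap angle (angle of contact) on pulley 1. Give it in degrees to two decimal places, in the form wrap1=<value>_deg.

wrap1=235.22_deg

crossed belt: β = asin((r1+r2)/C) = asin(19/41) = 27.6077°
wrap1 = wrap2 = π + 2β = 235.2153°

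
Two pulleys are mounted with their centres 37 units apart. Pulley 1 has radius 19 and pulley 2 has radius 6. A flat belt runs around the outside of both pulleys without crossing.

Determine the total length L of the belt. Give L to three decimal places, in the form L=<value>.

L=157.156

open belt: β = asin((r2−r1)/C) = asin(-13/37) = -20.5700°
wrap1 = π − 2β = 221.1400°
wrap2 = π + 2β = 138.8600°
tangent length = C·cosβ = 34.6410
L = r1·wrap1 + r2·wrap2 + 2·C·cosβ = 19·3.8596 + 6·2.4236 + 2·34.6410 = 157.1562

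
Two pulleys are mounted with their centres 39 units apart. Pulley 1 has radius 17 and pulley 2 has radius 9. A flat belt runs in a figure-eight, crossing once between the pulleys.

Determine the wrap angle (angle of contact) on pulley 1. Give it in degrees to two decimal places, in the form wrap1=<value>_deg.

wrap1=263.62_deg

crossed belt: β = asin((r1+r2)/C) = asin(26/39) = 41.8103°
wrap1 = wrap2 = π + 2β = 263.6206°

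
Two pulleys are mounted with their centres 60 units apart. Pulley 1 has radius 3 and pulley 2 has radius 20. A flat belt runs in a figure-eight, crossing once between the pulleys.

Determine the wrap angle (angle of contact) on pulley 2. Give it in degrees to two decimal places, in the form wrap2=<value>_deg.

wrap2=225.08_deg

crossed belt: β = asin((r1+r2)/C) = asin(23/60) = 22.5403°
wrap1 = wrap2 = π + 2β = 225.0806°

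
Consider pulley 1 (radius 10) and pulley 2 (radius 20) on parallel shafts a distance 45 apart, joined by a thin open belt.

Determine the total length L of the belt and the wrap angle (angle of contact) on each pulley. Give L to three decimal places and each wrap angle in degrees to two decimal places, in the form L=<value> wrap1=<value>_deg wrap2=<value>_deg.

open belt: β = asin((r2−r1)/C) = asin(10/45) = 12.8396°
wrap1 = π − 2β = 154.3208°
wrap2 = π + 2β = 205.6792°
tangent length = C·cosβ = 43.8748
L = r1·wrap1 + r2·wrap2 + 2·C·cosβ = 10·2.6934 + 20·3.5898 + 2·43.8748 = 186.4793

L=186.479 wrap1=154.32_deg wrap2=205.68_deg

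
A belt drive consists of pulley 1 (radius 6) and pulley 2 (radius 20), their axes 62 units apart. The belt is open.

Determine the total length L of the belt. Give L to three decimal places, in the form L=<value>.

open belt: β = asin((r2−r1)/C) = asin(14/62) = 13.0503°
wrap1 = π − 2β = 153.8994°
wrap2 = π + 2β = 206.1006°
tangent length = C·cosβ = 60.3987
L = r1·wrap1 + r2·wrap2 + 2·C·cosβ = 6·2.6861 + 20·3.5971 + 2·60.3987 = 208.8563

L=208.856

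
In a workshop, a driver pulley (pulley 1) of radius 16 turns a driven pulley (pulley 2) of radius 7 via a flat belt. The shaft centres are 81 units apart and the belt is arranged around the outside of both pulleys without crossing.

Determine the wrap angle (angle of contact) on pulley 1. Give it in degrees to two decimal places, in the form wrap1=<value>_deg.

open belt: β = asin((r2−r1)/C) = asin(-9/81) = -6.3794°
wrap1 = π − 2β = 192.7587°
wrap2 = π + 2β = 167.2413°

wrap1=192.76_deg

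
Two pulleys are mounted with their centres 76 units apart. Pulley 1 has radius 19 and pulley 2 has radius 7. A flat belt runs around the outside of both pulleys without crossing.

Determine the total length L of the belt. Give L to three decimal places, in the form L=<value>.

open belt: β = asin((r2−r1)/C) = asin(-12/76) = -9.0847°
wrap1 = π − 2β = 198.1694°
wrap2 = π + 2β = 161.8306°
tangent length = C·cosβ = 75.0467
L = r1·wrap1 + r2·wrap2 + 2·C·cosβ = 19·3.4587 + 7·2.8245 + 2·75.0467 = 235.5801

L=235.580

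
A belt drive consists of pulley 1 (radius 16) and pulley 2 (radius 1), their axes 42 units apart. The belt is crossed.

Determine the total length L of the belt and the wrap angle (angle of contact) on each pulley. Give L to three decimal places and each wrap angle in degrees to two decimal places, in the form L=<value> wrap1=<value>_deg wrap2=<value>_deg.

L=144.387 wrap1=227.75_deg wrap2=227.75_deg

crossed belt: β = asin((r1+r2)/C) = asin(17/42) = 23.8762°
wrap1 = wrap2 = π + 2β = 227.7524°
tangent length = C·cosβ = 38.4057
L = (r1+r2)·wrap + 2·C·cosβ = 17·3.9750 + 2·38.4057 = 144.3870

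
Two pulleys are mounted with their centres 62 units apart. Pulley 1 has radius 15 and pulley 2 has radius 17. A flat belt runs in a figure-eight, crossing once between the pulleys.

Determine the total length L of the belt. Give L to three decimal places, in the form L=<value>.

L=241.447

crossed belt: β = asin((r1+r2)/C) = asin(32/62) = 31.0730°
wrap1 = wrap2 = π + 2β = 242.1459°
tangent length = C·cosβ = 53.1037
L = (r1+r2)·wrap + 2·C·cosβ = 32·4.2262 + 2·53.1037 = 241.4471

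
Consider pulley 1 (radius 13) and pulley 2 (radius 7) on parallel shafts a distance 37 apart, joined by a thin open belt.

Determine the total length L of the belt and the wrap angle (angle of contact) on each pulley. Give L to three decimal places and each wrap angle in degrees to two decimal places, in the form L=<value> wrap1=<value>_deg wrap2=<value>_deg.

L=137.807 wrap1=198.66_deg wrap2=161.34_deg

open belt: β = asin((r2−r1)/C) = asin(-6/37) = -9.3324°
wrap1 = π − 2β = 198.6648°
wrap2 = π + 2β = 161.3352°
tangent length = C·cosβ = 36.5103
L = r1·wrap1 + r2·wrap2 + 2·C·cosβ = 13·3.4674 + 7·2.8158 + 2·36.5103 = 137.8070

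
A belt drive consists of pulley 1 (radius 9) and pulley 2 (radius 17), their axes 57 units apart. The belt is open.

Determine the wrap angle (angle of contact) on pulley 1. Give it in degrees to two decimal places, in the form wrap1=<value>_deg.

wrap1=163.86_deg

open belt: β = asin((r2−r1)/C) = asin(8/57) = 8.0682°
wrap1 = π − 2β = 163.8637°
wrap2 = π + 2β = 196.1363°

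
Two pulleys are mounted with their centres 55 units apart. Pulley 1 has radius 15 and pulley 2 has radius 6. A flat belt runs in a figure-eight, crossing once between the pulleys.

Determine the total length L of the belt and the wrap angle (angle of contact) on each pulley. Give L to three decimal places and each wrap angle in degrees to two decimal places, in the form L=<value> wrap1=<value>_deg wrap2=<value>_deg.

L=184.094 wrap1=224.89_deg wrap2=224.89_deg

crossed belt: β = asin((r1+r2)/C) = asin(21/55) = 22.4464°
wrap1 = wrap2 = π + 2β = 224.8927°
tangent length = C·cosβ = 50.8331
L = (r1+r2)·wrap + 2·C·cosβ = 21·3.9251 + 2·50.8331 = 184.0936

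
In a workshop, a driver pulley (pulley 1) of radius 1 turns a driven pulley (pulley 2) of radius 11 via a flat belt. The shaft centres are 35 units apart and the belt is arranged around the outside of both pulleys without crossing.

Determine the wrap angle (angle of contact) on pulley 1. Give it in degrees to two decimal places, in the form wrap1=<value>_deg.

wrap1=146.80_deg

open belt: β = asin((r2−r1)/C) = asin(10/35) = 16.6015°
wrap1 = π − 2β = 146.7969°
wrap2 = π + 2β = 213.2031°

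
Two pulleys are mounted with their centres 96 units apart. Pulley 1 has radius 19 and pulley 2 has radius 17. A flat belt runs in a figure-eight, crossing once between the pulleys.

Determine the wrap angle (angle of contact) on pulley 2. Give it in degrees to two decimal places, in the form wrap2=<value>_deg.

crossed belt: β = asin((r1+r2)/C) = asin(36/96) = 22.0243°
wrap1 = wrap2 = π + 2β = 224.0486°

wrap2=224.05_deg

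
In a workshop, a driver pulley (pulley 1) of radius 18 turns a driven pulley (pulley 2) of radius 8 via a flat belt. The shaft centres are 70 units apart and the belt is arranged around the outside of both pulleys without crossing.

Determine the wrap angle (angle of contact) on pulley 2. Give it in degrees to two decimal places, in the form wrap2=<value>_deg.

wrap2=163.57_deg

open belt: β = asin((r2−r1)/C) = asin(-10/70) = -8.2132°
wrap1 = π − 2β = 196.4264°
wrap2 = π + 2β = 163.5736°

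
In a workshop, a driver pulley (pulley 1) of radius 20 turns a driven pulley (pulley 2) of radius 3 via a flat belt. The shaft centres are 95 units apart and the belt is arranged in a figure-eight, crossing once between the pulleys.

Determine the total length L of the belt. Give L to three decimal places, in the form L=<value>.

L=267.853

crossed belt: β = asin((r1+r2)/C) = asin(23/95) = 14.0108°
wrap1 = wrap2 = π + 2β = 208.0217°
tangent length = C·cosβ = 92.1737
L = (r1+r2)·wrap + 2·C·cosβ = 23·3.6307 + 2·92.1737 = 267.8527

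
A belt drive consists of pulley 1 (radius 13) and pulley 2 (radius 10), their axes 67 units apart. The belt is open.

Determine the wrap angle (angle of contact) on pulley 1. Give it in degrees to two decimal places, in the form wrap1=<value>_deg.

open belt: β = asin((r2−r1)/C) = asin(-3/67) = -2.5663°
wrap1 = π − 2β = 185.1327°
wrap2 = π + 2β = 174.8673°

wrap1=185.13_deg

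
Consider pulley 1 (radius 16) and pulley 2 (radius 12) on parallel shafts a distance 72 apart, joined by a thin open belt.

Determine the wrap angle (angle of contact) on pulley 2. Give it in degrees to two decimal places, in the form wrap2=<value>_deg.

open belt: β = asin((r2−r1)/C) = asin(-4/72) = -3.1847°
wrap1 = π − 2β = 186.3695°
wrap2 = π + 2β = 173.6305°

wrap2=173.63_deg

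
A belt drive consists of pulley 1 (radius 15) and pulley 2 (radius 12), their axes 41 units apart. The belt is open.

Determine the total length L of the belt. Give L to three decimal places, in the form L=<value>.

L=167.043

open belt: β = asin((r2−r1)/C) = asin(-3/41) = -4.1961°
wrap1 = π − 2β = 188.3922°
wrap2 = π + 2β = 171.6078°
tangent length = C·cosβ = 40.8901
L = r1·wrap1 + r2·wrap2 + 2·C·cosβ = 15·3.2881 + 12·2.9951 + 2·40.8901 = 167.0426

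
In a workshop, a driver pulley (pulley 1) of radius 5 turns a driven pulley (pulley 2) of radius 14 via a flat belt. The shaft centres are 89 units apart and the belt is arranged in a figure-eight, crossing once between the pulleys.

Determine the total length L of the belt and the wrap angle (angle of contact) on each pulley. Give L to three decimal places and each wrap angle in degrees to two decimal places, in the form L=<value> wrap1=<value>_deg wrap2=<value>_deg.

crossed belt: β = asin((r1+r2)/C) = asin(19/89) = 12.3266°
wrap1 = wrap2 = π + 2β = 204.6531°
tangent length = C·cosβ = 86.9483
L = (r1+r2)·wrap + 2·C·cosβ = 19·3.5719 + 2·86.9483 = 241.7621

L=241.762 wrap1=204.65_deg wrap2=204.65_deg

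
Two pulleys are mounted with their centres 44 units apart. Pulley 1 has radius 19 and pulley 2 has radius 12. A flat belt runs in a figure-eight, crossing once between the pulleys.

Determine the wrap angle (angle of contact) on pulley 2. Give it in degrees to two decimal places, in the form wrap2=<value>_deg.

crossed belt: β = asin((r1+r2)/C) = asin(31/44) = 44.7928°
wrap1 = wrap2 = π + 2β = 269.5857°

wrap2=269.59_deg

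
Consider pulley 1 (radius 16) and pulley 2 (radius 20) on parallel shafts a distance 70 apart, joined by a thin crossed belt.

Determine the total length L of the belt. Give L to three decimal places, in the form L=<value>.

L=272.057

crossed belt: β = asin((r1+r2)/C) = asin(36/70) = 30.9497°
wrap1 = wrap2 = π + 2β = 241.8994°
tangent length = C·cosβ = 60.0333
L = (r1+r2)·wrap + 2·C·cosβ = 36·4.2219 + 2·60.0333 = 272.0566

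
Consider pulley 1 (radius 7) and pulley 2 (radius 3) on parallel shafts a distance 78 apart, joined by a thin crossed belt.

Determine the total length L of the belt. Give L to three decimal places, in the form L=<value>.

L=188.700

crossed belt: β = asin((r1+r2)/C) = asin(10/78) = 7.3659°
wrap1 = wrap2 = π + 2β = 194.7318°
tangent length = C·cosβ = 77.3563
L = (r1+r2)·wrap + 2·C·cosβ = 10·3.3987 + 2·77.3563 = 188.6997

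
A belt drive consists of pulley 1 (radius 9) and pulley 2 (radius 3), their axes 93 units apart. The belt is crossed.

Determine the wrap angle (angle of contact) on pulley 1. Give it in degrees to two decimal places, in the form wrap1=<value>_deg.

wrap1=194.83_deg

crossed belt: β = asin((r1+r2)/C) = asin(12/93) = 7.4137°
wrap1 = wrap2 = π + 2β = 194.8273°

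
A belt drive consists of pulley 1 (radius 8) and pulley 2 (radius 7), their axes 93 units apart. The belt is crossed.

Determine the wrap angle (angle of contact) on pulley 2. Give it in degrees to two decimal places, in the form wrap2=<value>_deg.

crossed belt: β = asin((r1+r2)/C) = asin(15/93) = 9.2818°
wrap1 = wrap2 = π + 2β = 198.5636°

wrap2=198.56_deg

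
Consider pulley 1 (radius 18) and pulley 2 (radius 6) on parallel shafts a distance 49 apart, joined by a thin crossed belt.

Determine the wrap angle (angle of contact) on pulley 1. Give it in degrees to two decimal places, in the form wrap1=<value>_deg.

wrap1=238.65_deg

crossed belt: β = asin((r1+r2)/C) = asin(24/49) = 29.3272°
wrap1 = wrap2 = π + 2β = 238.6543°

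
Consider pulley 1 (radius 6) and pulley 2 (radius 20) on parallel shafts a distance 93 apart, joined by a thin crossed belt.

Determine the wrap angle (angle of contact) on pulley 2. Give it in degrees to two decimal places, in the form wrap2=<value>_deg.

crossed belt: β = asin((r1+r2)/C) = asin(26/93) = 16.2345°
wrap1 = wrap2 = π + 2β = 212.4691°

wrap2=212.47_deg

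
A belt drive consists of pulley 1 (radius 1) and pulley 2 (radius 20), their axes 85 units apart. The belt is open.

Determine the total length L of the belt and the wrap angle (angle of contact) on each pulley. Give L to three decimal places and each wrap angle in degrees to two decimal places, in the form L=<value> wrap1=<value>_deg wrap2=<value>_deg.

open belt: β = asin((r2−r1)/C) = asin(19/85) = 12.9164°
wrap1 = π − 2β = 154.1672°
wrap2 = π + 2β = 205.8328°
tangent length = C·cosβ = 82.8493
L = r1·wrap1 + r2·wrap2 + 2·C·cosβ = 1·2.6907 + 20·3.5925 + 2·82.8493 = 240.2385

L=240.238 wrap1=154.17_deg wrap2=205.83_deg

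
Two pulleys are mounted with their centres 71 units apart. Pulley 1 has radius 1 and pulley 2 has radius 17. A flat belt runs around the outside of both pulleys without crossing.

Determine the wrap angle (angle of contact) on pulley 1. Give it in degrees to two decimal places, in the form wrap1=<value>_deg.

open belt: β = asin((r2−r1)/C) = asin(16/71) = 13.0236°
wrap1 = π − 2β = 153.9528°
wrap2 = π + 2β = 206.0472°

wrap1=153.95_deg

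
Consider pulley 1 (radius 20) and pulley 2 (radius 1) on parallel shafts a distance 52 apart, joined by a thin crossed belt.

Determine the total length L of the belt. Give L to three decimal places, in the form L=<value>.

L=178.576

crossed belt: β = asin((r1+r2)/C) = asin(21/52) = 23.8188°
wrap1 = wrap2 = π + 2β = 227.6377°
tangent length = C·cosβ = 47.5710
L = (r1+r2)·wrap + 2·C·cosβ = 21·3.9730 + 2·47.5710 = 178.5756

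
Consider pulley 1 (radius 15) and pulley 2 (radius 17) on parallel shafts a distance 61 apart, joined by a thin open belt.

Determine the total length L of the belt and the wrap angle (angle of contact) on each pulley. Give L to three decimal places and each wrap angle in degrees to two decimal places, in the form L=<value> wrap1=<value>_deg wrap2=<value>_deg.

open belt: β = asin((r2−r1)/C) = asin(2/61) = 1.8789°
wrap1 = π − 2β = 176.2422°
wrap2 = π + 2β = 183.7578°
tangent length = C·cosβ = 60.9672
L = r1·wrap1 + r2·wrap2 + 2·C·cosβ = 15·3.0760 + 17·3.2072 + 2·60.9672 = 222.5965

L=222.597 wrap1=176.24_deg wrap2=183.76_deg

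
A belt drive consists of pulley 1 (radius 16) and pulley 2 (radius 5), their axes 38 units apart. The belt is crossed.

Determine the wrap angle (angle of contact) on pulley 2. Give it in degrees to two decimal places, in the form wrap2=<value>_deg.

wrap2=247.10_deg

crossed belt: β = asin((r1+r2)/C) = asin(21/38) = 33.5477°
wrap1 = wrap2 = π + 2β = 247.0955°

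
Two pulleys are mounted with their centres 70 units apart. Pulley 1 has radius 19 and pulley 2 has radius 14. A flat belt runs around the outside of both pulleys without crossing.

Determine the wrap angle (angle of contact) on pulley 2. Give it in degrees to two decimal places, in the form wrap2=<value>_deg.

open belt: β = asin((r2−r1)/C) = asin(-5/70) = -4.0960°
wrap1 = π − 2β = 188.1921°
wrap2 = π + 2β = 171.8079°

wrap2=171.81_deg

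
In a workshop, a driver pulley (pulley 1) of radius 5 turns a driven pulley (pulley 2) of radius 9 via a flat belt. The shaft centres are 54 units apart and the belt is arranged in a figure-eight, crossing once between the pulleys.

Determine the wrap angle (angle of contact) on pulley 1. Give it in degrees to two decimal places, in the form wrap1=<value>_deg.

crossed belt: β = asin((r1+r2)/C) = asin(14/54) = 15.0261°
wrap1 = wrap2 = π + 2β = 210.0522°

wrap1=210.05_deg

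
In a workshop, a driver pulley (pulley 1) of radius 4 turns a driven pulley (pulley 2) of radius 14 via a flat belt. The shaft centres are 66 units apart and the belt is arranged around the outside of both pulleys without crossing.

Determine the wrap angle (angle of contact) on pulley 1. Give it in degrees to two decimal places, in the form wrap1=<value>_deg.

open belt: β = asin((r2−r1)/C) = asin(10/66) = 8.7147°
wrap1 = π − 2β = 162.5705°
wrap2 = π + 2β = 197.4295°

wrap1=162.57_deg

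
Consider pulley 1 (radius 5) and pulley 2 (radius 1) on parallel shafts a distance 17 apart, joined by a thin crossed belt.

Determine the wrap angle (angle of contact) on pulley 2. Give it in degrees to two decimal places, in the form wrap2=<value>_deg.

crossed belt: β = asin((r1+r2)/C) = asin(6/17) = 20.6673°
wrap1 = wrap2 = π + 2β = 221.3346°

wrap2=221.33_deg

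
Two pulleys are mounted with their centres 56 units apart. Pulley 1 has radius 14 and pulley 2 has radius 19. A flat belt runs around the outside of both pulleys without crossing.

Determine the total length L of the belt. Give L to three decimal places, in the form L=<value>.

open belt: β = asin((r2−r1)/C) = asin(5/56) = 5.1225°
wrap1 = π − 2β = 169.7550°
wrap2 = π + 2β = 190.2450°
tangent length = C·cosβ = 55.7763
L = r1·wrap1 + r2·wrap2 + 2·C·cosβ = 14·2.9628 + 19·3.3204 + 2·55.7763 = 216.1193

L=216.119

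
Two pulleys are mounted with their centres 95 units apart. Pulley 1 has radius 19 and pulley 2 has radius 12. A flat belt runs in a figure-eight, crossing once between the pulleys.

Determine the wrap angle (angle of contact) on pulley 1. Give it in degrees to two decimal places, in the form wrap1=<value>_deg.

crossed belt: β = asin((r1+r2)/C) = asin(31/95) = 19.0453°
wrap1 = wrap2 = π + 2β = 218.0906°

wrap1=218.09_deg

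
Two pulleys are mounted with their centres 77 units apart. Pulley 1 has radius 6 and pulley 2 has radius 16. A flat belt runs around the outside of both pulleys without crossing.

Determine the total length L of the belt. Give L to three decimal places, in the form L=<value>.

open belt: β = asin((r2−r1)/C) = asin(10/77) = 7.4621°
wrap1 = π − 2β = 165.0758°
wrap2 = π + 2β = 194.9242°
tangent length = C·cosβ = 76.3479
L = r1·wrap1 + r2·wrap2 + 2·C·cosβ = 6·2.8811 + 16·3.4021 + 2·76.3479 = 224.4156

L=224.416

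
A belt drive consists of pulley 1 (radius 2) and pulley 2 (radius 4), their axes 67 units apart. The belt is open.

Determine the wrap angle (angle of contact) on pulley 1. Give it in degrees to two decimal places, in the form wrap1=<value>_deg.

wrap1=176.58_deg

open belt: β = asin((r2−r1)/C) = asin(2/67) = 1.7106°
wrap1 = π − 2β = 176.5788°
wrap2 = π + 2β = 183.4212°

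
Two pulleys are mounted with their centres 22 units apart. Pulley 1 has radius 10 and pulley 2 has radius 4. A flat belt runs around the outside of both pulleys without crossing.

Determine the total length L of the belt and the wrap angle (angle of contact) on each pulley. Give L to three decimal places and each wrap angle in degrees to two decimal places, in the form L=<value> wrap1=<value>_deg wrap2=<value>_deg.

open belt: β = asin((r2−r1)/C) = asin(-6/22) = -15.8266°
wrap1 = π − 2β = 211.6532°
wrap2 = π + 2β = 148.3468°
tangent length = C·cosβ = 21.1660
L = r1·wrap1 + r2·wrap2 + 2·C·cosβ = 10·3.6940 + 4·2.5891 + 2·21.1660 = 89.6290

L=89.629 wrap1=211.65_deg wrap2=148.35_deg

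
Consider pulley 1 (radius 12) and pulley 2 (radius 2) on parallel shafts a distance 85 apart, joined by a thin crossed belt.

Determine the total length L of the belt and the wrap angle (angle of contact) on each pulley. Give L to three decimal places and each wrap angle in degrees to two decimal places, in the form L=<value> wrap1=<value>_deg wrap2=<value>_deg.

L=216.293 wrap1=198.96_deg wrap2=198.96_deg

crossed belt: β = asin((r1+r2)/C) = asin(14/85) = 9.4801°
wrap1 = wrap2 = π + 2β = 198.9603°
tangent length = C·cosβ = 83.8391
L = (r1+r2)·wrap + 2·C·cosβ = 14·3.4725 + 2·83.8391 = 216.2934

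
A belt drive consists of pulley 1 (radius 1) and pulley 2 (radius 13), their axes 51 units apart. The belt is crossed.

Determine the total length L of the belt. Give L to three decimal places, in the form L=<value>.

L=149.850

crossed belt: β = asin((r1+r2)/C) = asin(14/51) = 15.9328°
wrap1 = wrap2 = π + 2β = 211.8656°
tangent length = C·cosβ = 49.0408
L = (r1+r2)·wrap + 2·C·cosβ = 14·3.6978 + 2·49.0408 = 149.8501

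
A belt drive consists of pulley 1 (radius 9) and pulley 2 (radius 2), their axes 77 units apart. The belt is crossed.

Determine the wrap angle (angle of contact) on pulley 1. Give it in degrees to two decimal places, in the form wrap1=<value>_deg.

crossed belt: β = asin((r1+r2)/C) = asin(11/77) = 8.2132°
wrap1 = wrap2 = π + 2β = 196.4264°

wrap1=196.43_deg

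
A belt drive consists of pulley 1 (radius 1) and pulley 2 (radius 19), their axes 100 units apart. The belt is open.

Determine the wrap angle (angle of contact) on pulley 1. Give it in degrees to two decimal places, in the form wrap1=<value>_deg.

open belt: β = asin((r2−r1)/C) = asin(18/100) = 10.3698°
wrap1 = π − 2β = 159.2605°
wrap2 = π + 2β = 200.7395°

wrap1=159.26_deg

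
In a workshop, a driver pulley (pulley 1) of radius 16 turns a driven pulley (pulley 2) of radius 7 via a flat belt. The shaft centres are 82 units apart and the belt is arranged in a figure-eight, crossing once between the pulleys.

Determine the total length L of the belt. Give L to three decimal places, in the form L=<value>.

crossed belt: β = asin((r1+r2)/C) = asin(23/82) = 16.2893°
wrap1 = wrap2 = π + 2β = 212.5786°
tangent length = C·cosβ = 78.7083
L = (r1+r2)·wrap + 2·C·cosβ = 23·3.7102 + 2·78.7083 = 242.7512

L=242.751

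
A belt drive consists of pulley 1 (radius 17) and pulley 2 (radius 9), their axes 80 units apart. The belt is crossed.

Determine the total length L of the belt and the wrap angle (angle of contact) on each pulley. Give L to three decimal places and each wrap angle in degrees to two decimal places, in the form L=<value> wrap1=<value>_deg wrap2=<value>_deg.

crossed belt: β = asin((r1+r2)/C) = asin(26/80) = 18.9656°
wrap1 = wrap2 = π + 2β = 217.9311°
tangent length = C·cosβ = 75.6571
L = (r1+r2)·wrap + 2·C·cosβ = 26·3.8036 + 2·75.6571 = 250.2083

L=250.208 wrap1=217.93_deg wrap2=217.93_deg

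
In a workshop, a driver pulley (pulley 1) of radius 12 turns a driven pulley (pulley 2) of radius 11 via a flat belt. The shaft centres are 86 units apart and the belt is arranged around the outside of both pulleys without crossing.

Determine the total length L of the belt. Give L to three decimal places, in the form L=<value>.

L=244.268

open belt: β = asin((r2−r1)/C) = asin(-1/86) = -0.6662°
wrap1 = π − 2β = 181.3325°
wrap2 = π + 2β = 178.6675°
tangent length = C·cosβ = 85.9942
L = r1·wrap1 + r2·wrap2 + 2·C·cosβ = 12·3.1648 + 11·3.1183 + 2·85.9942 = 244.2683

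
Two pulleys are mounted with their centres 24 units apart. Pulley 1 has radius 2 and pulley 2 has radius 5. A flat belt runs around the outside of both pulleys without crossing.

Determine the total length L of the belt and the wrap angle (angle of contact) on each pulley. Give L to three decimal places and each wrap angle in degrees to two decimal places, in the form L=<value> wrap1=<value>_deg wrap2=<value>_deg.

open belt: β = asin((r2−r1)/C) = asin(3/24) = 7.1808°
wrap1 = π − 2β = 165.6385°
wrap2 = π + 2β = 194.3615°
tangent length = C·cosβ = 23.8118
L = r1·wrap1 + r2·wrap2 + 2·C·cosβ = 2·2.8909 + 5·3.3922 + 2·23.8118 = 70.3666

L=70.367 wrap1=165.64_deg wrap2=194.36_deg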